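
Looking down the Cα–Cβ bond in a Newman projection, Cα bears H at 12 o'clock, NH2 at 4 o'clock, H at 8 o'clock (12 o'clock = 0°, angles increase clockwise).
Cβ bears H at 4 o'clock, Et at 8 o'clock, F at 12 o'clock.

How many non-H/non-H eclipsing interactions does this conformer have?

0

Every eclipsing pair involves H, so the count is 0.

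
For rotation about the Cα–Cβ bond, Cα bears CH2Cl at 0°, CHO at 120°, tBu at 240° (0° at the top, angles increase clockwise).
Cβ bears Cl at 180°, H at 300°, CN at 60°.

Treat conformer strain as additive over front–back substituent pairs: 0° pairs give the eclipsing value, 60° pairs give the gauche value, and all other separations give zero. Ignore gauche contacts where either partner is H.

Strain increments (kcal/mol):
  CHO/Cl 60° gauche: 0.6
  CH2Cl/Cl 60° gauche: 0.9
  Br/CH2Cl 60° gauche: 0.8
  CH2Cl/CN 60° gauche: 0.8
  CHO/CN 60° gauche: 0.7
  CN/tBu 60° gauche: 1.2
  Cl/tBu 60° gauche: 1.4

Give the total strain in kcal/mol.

This conformer is staggered. CH2Cl at 0° is gauche with CN at 60° (0.8); CHO at 120° is gauche with Cl at 180° (0.6); CHO at 120° is gauche with CN at 60° (0.7); tBu at 240° is gauche with Cl at 180° (1.4). Total 3.5 kcal/mol.

3.5 kcal/mol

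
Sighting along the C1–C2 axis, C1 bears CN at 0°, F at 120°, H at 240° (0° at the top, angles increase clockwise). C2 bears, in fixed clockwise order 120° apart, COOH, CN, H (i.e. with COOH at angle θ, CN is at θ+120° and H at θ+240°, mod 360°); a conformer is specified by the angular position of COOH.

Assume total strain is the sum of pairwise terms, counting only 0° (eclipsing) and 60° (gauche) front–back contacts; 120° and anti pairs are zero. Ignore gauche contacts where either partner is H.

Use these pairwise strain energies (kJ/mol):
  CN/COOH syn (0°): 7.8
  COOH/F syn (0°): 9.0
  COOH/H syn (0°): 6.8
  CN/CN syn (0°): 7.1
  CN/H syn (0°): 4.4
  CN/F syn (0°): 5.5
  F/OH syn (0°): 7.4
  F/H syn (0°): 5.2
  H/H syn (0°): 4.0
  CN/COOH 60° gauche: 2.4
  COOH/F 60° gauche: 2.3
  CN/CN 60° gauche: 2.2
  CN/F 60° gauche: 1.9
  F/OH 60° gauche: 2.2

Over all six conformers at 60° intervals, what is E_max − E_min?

14.6 kJ/mol

COOH at 0° (eclipsed): CN(0°)/COOH(0°) eclipsed 7.8; F(120°)/CN(120°) eclipsed 5.5; H(240°)/H(240°) eclipsed 4.0 → 17.3 kJ/mol.
COOH at 60° (staggered): CN(0°)/COOH(60°) gauche 2.4; F(120°)/COOH(60°) gauche 2.3; F(120°)/CN(180°) gauche 1.9 → 6.6 kJ/mol.
COOH at 120° (eclipsed): CN(0°)/H(0°) eclipsed 4.4; F(120°)/COOH(120°) eclipsed 9.0; H(240°)/CN(240°) eclipsed 4.4 → 17.8 kJ/mol.
COOH at 180° (staggered): CN(0°)/CN(300°) gauche 2.2; F(120°)/COOH(180°) gauche 2.3 → 4.5 kJ/mol.
COOH at 240° (eclipsed): CN(0°)/CN(0°) eclipsed 7.1; F(120°)/H(120°) eclipsed 5.2; H(240°)/COOH(240°) eclipsed 6.8 → 19.1 kJ/mol.
COOH at 300° (staggered): CN(0°)/COOH(300°) gauche 2.4; CN(0°)/CN(60°) gauche 2.2; F(120°)/CN(60°) gauche 1.9 → 6.5 kJ/mol.
Max at 240° (19.1 kJ/mol), min at 180° (4.5 kJ/mol); barrier = 14.6 kJ/mol.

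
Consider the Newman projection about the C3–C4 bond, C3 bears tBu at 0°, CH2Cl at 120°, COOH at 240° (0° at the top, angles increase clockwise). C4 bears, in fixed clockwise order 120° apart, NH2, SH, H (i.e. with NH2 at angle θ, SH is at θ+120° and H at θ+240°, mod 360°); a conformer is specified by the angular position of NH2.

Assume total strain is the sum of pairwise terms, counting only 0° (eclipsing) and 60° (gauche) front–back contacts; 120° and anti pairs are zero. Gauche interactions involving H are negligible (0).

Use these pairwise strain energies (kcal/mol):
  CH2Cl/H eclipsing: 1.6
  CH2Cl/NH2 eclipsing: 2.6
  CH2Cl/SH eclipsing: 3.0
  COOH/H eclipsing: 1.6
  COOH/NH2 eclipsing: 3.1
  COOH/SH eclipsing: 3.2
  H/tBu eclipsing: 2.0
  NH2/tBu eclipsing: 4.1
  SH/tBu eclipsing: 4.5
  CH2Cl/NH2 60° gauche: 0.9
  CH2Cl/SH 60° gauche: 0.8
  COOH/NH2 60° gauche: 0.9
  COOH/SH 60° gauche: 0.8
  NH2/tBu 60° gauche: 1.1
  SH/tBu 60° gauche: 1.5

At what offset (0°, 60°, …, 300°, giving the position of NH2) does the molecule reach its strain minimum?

NH2 at 0° is eclipsed. tBu at 0° is eclipsed with NH2 at 0° (4.1); CH2Cl at 120° is eclipsed with SH at 120° (3.0); COOH at 240° is eclipsed with H at 240° (1.6). Total 8.7 kcal/mol.
NH2 at 60° is staggered. tBu at 0° is gauche with NH2 at 60° (1.1); CH2Cl at 120° is gauche with NH2 at 60° (0.9); CH2Cl at 120° is gauche with SH at 180° (0.8); COOH at 240° is gauche with SH at 180° (0.8). Total 3.6 kcal/mol.
NH2 at 120° is eclipsed. tBu at 0° is eclipsed with H at 0° (2.0); CH2Cl at 120° is eclipsed with NH2 at 120° (2.6); COOH at 240° is eclipsed with SH at 240° (3.2). Total 7.8 kcal/mol.
NH2 at 180° is staggered. tBu at 0° is gauche with SH at 300° (1.5); CH2Cl at 120° is gauche with NH2 at 180° (0.9); COOH at 240° is gauche with NH2 at 180° (0.9); COOH at 240° is gauche with SH at 300° (0.8). Total 4.1 kcal/mol.
NH2 at 240° is eclipsed. tBu at 0° is eclipsed with SH at 0° (4.5); CH2Cl at 120° is eclipsed with H at 120° (1.6); COOH at 240° is eclipsed with NH2 at 240° (3.1). Total 9.2 kcal/mol.
NH2 at 300° is staggered. tBu at 0° is gauche with NH2 at 300° (1.1); tBu at 0° is gauche with SH at 60° (1.5); CH2Cl at 120° is gauche with SH at 60° (0.8); COOH at 240° is gauche with NH2 at 300° (0.9). Total 4.3 kcal/mol.
The minimum (3.6 kcal/mol) occurs with NH2 at 60°.

60°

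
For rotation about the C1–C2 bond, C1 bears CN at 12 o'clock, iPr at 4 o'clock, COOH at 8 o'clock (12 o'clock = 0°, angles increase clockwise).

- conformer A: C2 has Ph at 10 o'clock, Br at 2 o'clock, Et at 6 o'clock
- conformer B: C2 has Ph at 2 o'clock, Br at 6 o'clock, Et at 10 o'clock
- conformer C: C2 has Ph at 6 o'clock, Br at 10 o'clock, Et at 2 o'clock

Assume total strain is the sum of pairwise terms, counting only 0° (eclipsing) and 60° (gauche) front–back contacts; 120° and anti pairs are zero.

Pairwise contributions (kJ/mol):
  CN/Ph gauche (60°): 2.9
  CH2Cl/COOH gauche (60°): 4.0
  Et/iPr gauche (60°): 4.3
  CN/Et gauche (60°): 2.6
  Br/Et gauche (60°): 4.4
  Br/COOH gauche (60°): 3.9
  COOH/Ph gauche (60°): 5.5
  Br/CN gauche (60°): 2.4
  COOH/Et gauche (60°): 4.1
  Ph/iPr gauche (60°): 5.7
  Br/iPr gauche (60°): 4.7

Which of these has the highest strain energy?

C

A (staggered): CN(0°)/Ph(300°) gauche 2.9; CN(0°)/Br(60°) gauche 2.4; iPr(120°)/Br(60°) gauche 4.7; iPr(120°)/Et(180°) gauche 4.3; COOH(240°)/Ph(300°) gauche 5.5; COOH(240°)/Et(180°) gauche 4.1 → 23.9 kJ/mol.
B (staggered): CN(0°)/Ph(60°) gauche 2.9; CN(0°)/Et(300°) gauche 2.6; iPr(120°)/Ph(60°) gauche 5.7; iPr(120°)/Br(180°) gauche 4.7; COOH(240°)/Br(180°) gauche 3.9; COOH(240°)/Et(300°) gauche 4.1 → 23.9 kJ/mol.
C (staggered): CN(0°)/Br(300°) gauche 2.4; CN(0°)/Et(60°) gauche 2.6; iPr(120°)/Ph(180°) gauche 5.7; iPr(120°)/Et(60°) gauche 4.3; COOH(240°)/Ph(180°) gauche 5.5; COOH(240°)/Br(300°) gauche 3.9 → 24.4 kJ/mol.
C has the highest total (24.4 kJ/mol).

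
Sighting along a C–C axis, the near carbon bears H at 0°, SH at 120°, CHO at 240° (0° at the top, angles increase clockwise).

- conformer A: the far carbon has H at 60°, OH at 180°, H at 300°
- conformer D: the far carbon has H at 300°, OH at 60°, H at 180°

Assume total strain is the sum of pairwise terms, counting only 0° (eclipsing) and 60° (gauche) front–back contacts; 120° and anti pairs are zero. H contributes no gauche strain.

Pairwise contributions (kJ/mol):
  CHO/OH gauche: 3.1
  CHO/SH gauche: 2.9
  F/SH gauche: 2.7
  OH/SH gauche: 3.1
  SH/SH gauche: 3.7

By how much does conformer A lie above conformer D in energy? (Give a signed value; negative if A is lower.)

+3.1 kJ/mol

A (staggered): SH(120°)/OH(180°) gauche 3.1; CHO(240°)/OH(180°) gauche 3.1 → 6.2 kJ/mol.
D (staggered): SH(120°)/OH(60°) gauche 3.1 → 3.1 kJ/mol.
E(A) − E(D) = 6.2 − 3.1 = +3.1 kJ/mol.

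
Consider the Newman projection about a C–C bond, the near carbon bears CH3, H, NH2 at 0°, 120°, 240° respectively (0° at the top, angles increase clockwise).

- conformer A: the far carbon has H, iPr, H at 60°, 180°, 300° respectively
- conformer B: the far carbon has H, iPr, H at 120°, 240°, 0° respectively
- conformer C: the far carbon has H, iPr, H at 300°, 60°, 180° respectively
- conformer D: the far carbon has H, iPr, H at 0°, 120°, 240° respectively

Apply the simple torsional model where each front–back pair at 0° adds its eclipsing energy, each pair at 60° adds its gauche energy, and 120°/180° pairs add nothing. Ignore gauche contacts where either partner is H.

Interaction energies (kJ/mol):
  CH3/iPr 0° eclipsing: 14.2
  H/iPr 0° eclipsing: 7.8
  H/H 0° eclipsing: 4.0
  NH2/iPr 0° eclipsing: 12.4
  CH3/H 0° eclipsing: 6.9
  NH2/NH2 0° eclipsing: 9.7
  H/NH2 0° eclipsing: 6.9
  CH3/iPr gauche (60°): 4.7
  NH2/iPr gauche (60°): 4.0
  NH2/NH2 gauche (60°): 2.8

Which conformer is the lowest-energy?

A

A (staggered): NH2–iPr gauche; 4.0 = 4.0 kJ/mol.
B (eclipsed): CH3–H eclipsed, H–H eclipsed, NH2–iPr eclipsed; 6.9 + 4.0 + 12.4 = 23.3 kJ/mol.
C (staggered): CH3–iPr gauche; 4.7 = 4.7 kJ/mol.
D (eclipsed): CH3–H eclipsed, H–iPr eclipsed, NH2–H eclipsed; 6.9 + 7.8 + 6.9 = 21.6 kJ/mol.
A has the lowest total (4.0 kJ/mol).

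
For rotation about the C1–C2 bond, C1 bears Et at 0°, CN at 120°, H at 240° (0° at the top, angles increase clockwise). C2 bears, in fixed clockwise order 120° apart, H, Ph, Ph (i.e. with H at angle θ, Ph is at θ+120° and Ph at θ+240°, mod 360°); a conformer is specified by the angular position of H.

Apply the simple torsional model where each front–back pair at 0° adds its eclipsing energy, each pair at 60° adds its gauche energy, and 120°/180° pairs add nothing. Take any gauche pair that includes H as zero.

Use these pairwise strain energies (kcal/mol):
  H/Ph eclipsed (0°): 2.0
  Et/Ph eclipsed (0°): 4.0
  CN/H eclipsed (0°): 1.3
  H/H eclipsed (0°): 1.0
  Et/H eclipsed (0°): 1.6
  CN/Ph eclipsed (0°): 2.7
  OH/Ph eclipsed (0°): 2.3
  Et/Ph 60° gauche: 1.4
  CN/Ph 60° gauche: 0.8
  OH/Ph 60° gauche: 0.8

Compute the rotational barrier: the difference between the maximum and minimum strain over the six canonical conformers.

H at 0° (eclipsed): Et–H eclipsed, CN–Ph eclipsed, H–Ph eclipsed; 1.6 + 2.7 + 2.0 = 6.3 kcal/mol.
H at 60° (staggered): Et–Ph gauche, CN–Ph gauche; 1.4 + 0.8 = 2.2 kcal/mol.
H at 120° (eclipsed): Et–Ph eclipsed, CN–H eclipsed, H–Ph eclipsed; 4.0 + 1.3 + 2.0 = 7.3 kcal/mol.
H at 180° (staggered): Et–Ph gauche, Et–Ph gauche, CN–Ph gauche; 1.4 + 1.4 + 0.8 = 3.6 kcal/mol.
H at 240° (eclipsed): Et–Ph eclipsed, CN–Ph eclipsed, H–H eclipsed; 4.0 + 2.7 + 1.0 = 7.7 kcal/mol.
H at 300° (staggered): Et–Ph gauche, CN–Ph gauche, CN–Ph gauche; 1.4 + 0.8 + 0.8 = 3.0 kcal/mol.
Max at 240° (7.7 kcal/mol), min at 60° (2.2 kcal/mol); barrier = 5.5 kcal/mol.

5.5 kcal/mol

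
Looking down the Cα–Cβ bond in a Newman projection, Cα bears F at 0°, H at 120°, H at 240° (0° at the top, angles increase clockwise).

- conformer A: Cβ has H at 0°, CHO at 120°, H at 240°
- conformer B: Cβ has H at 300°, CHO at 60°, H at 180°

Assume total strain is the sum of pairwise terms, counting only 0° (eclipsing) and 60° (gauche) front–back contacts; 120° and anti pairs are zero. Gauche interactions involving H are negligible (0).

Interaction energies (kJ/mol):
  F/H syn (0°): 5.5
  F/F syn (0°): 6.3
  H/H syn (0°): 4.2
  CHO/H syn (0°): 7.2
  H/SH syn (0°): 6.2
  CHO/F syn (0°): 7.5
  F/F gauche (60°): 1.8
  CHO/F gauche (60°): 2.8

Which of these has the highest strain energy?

A

A (eclipsed): F(0°)/H(0°) eclipsed 5.5; H(120°)/CHO(120°) eclipsed 7.2; H(240°)/H(240°) eclipsed 4.2 → 16.9 kJ/mol.
B (staggered): F(0°)/CHO(60°) gauche 2.8 → 2.8 kJ/mol.
A has the highest total (16.9 kJ/mol).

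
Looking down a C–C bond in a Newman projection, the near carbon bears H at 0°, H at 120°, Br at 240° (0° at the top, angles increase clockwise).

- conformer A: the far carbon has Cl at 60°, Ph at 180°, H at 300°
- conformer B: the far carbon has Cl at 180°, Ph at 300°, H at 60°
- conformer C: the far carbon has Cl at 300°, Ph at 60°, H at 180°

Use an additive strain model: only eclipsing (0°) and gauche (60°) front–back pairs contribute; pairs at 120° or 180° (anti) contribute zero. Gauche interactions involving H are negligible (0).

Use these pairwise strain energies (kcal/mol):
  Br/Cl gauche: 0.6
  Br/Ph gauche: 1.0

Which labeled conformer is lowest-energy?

A (staggered): Br(240°)/Ph(180°) gauche 1.0 → 1.0 kcal/mol.
B (staggered): Br(240°)/Cl(180°) gauche 0.6; Br(240°)/Ph(300°) gauche 1.0 → 1.6 kcal/mol.
C (staggered): Br(240°)/Cl(300°) gauche 0.6 → 0.6 kcal/mol.
C has the lowest total (0.6 kcal/mol).

C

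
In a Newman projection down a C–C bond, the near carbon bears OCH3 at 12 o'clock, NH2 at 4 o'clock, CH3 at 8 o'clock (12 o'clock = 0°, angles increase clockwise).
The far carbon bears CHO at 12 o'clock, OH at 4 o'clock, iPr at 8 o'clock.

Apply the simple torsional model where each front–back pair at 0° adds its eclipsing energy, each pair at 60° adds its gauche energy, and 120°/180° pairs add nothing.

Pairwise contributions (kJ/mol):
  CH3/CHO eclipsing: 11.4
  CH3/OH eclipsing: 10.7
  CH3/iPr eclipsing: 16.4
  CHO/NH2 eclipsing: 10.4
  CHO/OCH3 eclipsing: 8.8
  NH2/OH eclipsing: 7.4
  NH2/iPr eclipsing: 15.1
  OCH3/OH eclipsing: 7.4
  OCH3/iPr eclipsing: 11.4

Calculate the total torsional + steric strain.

This conformer (eclipsed): OCH3(0°)/CHO(0°) eclipsed 8.8; NH2(120°)/OH(120°) eclipsed 7.4; CH3(240°)/iPr(240°) eclipsed 16.4 → 32.6 kJ/mol.

32.6 kJ/mol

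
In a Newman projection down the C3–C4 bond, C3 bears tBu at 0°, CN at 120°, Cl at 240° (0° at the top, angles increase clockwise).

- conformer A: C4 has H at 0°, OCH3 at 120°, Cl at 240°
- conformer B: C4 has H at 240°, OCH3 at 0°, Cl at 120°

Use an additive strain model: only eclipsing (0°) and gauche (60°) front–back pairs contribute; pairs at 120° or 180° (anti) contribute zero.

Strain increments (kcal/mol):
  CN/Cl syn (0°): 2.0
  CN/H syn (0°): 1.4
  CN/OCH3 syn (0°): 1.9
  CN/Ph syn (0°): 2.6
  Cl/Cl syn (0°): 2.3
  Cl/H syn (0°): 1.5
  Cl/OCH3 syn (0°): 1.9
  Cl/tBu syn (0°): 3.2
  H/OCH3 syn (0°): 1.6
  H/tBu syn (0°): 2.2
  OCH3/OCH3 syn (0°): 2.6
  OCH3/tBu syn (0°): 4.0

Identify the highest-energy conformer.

A (eclipsed): tBu(0°)/H(0°) eclipsed 2.2; CN(120°)/OCH3(120°) eclipsed 1.9; Cl(240°)/Cl(240°) eclipsed 2.3 → 6.4 kcal/mol.
B (eclipsed): tBu(0°)/OCH3(0°) eclipsed 4.0; CN(120°)/Cl(120°) eclipsed 2.0; Cl(240°)/H(240°) eclipsed 1.5 → 7.5 kcal/mol.
B has the highest total (7.5 kcal/mol).

B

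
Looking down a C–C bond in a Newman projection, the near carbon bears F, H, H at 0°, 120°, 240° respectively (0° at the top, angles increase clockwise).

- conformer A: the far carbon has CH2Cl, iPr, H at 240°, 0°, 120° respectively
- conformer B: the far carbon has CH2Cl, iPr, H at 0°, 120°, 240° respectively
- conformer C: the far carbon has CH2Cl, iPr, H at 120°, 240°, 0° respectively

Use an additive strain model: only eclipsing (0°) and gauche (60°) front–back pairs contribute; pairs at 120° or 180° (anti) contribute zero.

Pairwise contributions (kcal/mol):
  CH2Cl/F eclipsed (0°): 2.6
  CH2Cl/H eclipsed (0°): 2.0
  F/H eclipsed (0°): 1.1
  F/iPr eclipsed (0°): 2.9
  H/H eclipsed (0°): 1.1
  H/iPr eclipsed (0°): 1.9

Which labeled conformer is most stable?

C

A (eclipsed): F–iPr eclipsed, H–H eclipsed, H–CH2Cl eclipsed; 2.9 + 1.1 + 2.0 = 6.0 kcal/mol.
B (eclipsed): F–CH2Cl eclipsed, H–iPr eclipsed, H–H eclipsed; 2.6 + 1.9 + 1.1 = 5.6 kcal/mol.
C (eclipsed): F–H eclipsed, H–CH2Cl eclipsed, H–iPr eclipsed; 1.1 + 2.0 + 1.9 = 5.0 kcal/mol.
C has the lowest total (5.0 kcal/mol).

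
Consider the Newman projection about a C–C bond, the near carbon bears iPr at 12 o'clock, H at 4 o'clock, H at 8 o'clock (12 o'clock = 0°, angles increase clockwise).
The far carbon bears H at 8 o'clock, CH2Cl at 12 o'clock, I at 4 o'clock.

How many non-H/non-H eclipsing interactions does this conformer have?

1

Non-H eclipsing pairs: iPr(0°)/CH2Cl(0°) — 1 interaction.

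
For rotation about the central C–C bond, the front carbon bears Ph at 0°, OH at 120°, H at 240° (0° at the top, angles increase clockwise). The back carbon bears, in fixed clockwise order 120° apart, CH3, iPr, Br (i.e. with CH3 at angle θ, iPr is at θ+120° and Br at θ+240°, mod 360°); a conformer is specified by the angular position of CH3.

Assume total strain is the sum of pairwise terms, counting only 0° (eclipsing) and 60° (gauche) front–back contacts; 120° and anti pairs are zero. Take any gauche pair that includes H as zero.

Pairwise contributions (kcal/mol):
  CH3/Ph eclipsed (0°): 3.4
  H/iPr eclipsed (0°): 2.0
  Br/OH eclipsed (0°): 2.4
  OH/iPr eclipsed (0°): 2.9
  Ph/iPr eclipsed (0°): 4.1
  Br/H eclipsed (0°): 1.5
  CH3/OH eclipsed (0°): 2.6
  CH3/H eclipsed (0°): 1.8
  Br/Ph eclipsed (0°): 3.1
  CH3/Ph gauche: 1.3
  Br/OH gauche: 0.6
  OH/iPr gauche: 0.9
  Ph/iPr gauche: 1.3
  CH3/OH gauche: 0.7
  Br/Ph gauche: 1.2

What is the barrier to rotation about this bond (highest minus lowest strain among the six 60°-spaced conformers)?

CH3 at 0° (eclipsed): Ph–CH3 eclipsed, OH–iPr eclipsed, H–Br eclipsed; 3.4 + 2.9 + 1.5 = 7.8 kcal/mol.
CH3 at 60° (staggered): Ph–CH3 gauche, Ph–Br gauche, OH–CH3 gauche, OH–iPr gauche; 1.3 + 1.2 + 0.7 + 0.9 = 4.1 kcal/mol.
CH3 at 120° (eclipsed): Ph–Br eclipsed, OH–CH3 eclipsed, H–iPr eclipsed; 3.1 + 2.6 + 2.0 = 7.7 kcal/mol.
CH3 at 180° (staggered): Ph–iPr gauche, Ph–Br gauche, OH–CH3 gauche, OH–Br gauche; 1.3 + 1.2 + 0.7 + 0.6 = 3.8 kcal/mol.
CH3 at 240° (eclipsed): Ph–iPr eclipsed, OH–Br eclipsed, H–CH3 eclipsed; 4.1 + 2.4 + 1.8 = 8.3 kcal/mol.
CH3 at 300° (staggered): Ph–CH3 gauche, Ph–iPr gauche, OH–iPr gauche, OH–Br gauche; 1.3 + 1.3 + 0.9 + 0.6 = 4.1 kcal/mol.
Max at 240° (8.3 kcal/mol), min at 180° (3.8 kcal/mol); barrier = 4.5 kcal/mol.

4.5 kcal/mol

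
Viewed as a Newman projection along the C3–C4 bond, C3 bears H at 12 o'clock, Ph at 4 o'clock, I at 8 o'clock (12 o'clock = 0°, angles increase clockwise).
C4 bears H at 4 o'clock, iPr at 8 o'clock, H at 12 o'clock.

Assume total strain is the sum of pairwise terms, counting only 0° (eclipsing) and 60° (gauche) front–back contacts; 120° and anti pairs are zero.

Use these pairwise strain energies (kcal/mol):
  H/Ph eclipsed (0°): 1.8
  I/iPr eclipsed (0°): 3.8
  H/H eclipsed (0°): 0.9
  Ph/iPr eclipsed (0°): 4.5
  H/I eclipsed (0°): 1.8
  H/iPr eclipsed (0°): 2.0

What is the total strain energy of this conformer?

6.5 kcal/mol

This conformer (eclipsed): H(0°)/H(0°) eclipsed 0.9; Ph(120°)/H(120°) eclipsed 1.8; I(240°)/iPr(240°) eclipsed 3.8 → 6.5 kcal/mol.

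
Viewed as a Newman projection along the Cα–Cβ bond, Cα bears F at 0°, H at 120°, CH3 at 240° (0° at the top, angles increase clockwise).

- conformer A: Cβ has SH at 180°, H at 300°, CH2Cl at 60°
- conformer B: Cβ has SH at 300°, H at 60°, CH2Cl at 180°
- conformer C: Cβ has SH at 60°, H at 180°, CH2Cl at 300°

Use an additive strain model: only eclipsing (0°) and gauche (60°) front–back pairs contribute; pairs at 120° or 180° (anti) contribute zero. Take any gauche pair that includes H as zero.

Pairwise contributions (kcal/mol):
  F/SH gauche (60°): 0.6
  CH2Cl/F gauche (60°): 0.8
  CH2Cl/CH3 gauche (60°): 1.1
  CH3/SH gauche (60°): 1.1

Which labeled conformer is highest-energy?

A (staggered): F–CH2Cl gauche, CH3–SH gauche; 0.8 + 1.1 = 1.9 kcal/mol.
B (staggered): F–SH gauche, CH3–SH gauche, CH3–CH2Cl gauche; 0.6 + 1.1 + 1.1 = 2.8 kcal/mol.
C (staggered): F–SH gauche, F–CH2Cl gauche, CH3–CH2Cl gauche; 0.6 + 0.8 + 1.1 = 2.5 kcal/mol.
B has the highest total (2.8 kcal/mol).

B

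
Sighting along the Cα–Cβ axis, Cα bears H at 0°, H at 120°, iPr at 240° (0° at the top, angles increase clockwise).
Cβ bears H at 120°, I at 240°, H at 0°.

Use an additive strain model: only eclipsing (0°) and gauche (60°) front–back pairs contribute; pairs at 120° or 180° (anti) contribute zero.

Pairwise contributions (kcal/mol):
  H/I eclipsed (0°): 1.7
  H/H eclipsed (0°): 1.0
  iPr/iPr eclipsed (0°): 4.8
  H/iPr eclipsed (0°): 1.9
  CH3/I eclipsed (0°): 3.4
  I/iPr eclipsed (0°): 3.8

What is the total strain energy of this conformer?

5.8 kcal/mol

This conformer (eclipsed): H–H eclipsed, H–H eclipsed, iPr–I eclipsed; 1.0 + 1.0 + 3.8 = 5.8 kcal/mol.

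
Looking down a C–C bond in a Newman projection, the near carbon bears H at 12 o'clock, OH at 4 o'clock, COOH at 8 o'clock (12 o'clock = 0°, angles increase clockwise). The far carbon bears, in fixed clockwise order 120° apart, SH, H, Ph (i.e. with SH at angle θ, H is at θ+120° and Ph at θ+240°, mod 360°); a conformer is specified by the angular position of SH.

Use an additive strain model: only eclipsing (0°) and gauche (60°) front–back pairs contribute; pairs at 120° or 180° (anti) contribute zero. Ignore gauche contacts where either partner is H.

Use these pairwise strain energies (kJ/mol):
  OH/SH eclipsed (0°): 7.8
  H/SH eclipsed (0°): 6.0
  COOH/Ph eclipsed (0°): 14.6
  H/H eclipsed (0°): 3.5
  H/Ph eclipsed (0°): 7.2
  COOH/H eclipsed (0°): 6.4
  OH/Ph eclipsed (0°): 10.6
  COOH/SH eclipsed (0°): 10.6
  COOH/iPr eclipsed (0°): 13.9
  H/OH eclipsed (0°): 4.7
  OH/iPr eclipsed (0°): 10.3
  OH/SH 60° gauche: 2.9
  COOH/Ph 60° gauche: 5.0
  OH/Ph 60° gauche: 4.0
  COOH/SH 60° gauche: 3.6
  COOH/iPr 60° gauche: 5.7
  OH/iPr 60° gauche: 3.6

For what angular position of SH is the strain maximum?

0°

SH at 0° (eclipsed): H(0°)/SH(0°) eclipsed 6.0; OH(120°)/H(120°) eclipsed 4.7; COOH(240°)/Ph(240°) eclipsed 14.6 → 25.3 kJ/mol.
SH at 60° (staggered): OH(120°)/SH(60°) gauche 2.9; COOH(240°)/Ph(300°) gauche 5.0 → 7.9 kJ/mol.
SH at 120° (eclipsed): H(0°)/Ph(0°) eclipsed 7.2; OH(120°)/SH(120°) eclipsed 7.8; COOH(240°)/H(240°) eclipsed 6.4 → 21.4 kJ/mol.
SH at 180° (staggered): OH(120°)/SH(180°) gauche 2.9; OH(120°)/Ph(60°) gauche 4.0; COOH(240°)/SH(180°) gauche 3.6 → 10.5 kJ/mol.
SH at 240° (eclipsed): H(0°)/H(0°) eclipsed 3.5; OH(120°)/Ph(120°) eclipsed 10.6; COOH(240°)/SH(240°) eclipsed 10.6 → 24.7 kJ/mol.
SH at 300° (staggered): OH(120°)/Ph(180°) gauche 4.0; COOH(240°)/SH(300°) gauche 3.6; COOH(240°)/Ph(180°) gauche 5.0 → 12.6 kJ/mol.
The maximum (25.3 kJ/mol) occurs with SH at 0°.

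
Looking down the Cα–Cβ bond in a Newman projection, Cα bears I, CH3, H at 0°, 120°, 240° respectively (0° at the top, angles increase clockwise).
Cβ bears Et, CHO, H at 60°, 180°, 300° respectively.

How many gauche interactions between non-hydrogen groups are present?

3

Non-H gauche pairs: I(0°)/Et(60°); CH3(120°)/Et(60°); CH3(120°)/CHO(180°) — 3 interactions.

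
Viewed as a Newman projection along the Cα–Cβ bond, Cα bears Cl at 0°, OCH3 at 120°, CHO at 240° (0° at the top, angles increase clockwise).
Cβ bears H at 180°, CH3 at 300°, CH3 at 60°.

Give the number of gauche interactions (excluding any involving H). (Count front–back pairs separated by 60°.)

4

Non-H gauche pairs: Cl(0°)/CH3(300°); Cl(0°)/CH3(60°); OCH3(120°)/CH3(60°); CHO(240°)/CH3(300°) — 4 interactions.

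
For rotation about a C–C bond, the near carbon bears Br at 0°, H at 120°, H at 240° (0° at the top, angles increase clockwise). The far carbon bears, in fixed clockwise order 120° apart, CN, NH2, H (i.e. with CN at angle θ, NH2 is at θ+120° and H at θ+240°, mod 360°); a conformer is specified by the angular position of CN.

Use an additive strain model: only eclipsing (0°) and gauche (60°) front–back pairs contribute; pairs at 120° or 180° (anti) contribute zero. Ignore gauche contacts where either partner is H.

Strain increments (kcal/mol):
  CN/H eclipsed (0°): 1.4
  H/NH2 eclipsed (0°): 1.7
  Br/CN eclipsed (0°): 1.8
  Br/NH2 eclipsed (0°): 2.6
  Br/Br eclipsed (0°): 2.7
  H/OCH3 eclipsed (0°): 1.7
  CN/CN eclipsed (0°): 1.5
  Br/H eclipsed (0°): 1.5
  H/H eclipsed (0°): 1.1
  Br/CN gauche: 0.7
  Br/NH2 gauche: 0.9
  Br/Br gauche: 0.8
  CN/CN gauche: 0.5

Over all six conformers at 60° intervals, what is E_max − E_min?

4.4 kcal/mol

CN at 0° (eclipsed): Br(0°)/CN(0°) eclipsed 1.8; H(120°)/NH2(120°) eclipsed 1.7; H(240°)/H(240°) eclipsed 1.1 → 4.6 kcal/mol.
CN at 60° (staggered): Br(0°)/CN(60°) gauche 0.7 → 0.7 kcal/mol.
CN at 120° (eclipsed): Br(0°)/H(0°) eclipsed 1.5; H(120°)/CN(120°) eclipsed 1.4; H(240°)/NH2(240°) eclipsed 1.7 → 4.6 kcal/mol.
CN at 180° (staggered): Br(0°)/NH2(300°) gauche 0.9 → 0.9 kcal/mol.
CN at 240° (eclipsed): Br(0°)/NH2(0°) eclipsed 2.6; H(120°)/H(120°) eclipsed 1.1; H(240°)/CN(240°) eclipsed 1.4 → 5.1 kcal/mol.
CN at 300° (staggered): Br(0°)/CN(300°) gauche 0.7; Br(0°)/NH2(60°) gauche 0.9 → 1.6 kcal/mol.
Max at 240° (5.1 kcal/mol), min at 60° (0.7 kcal/mol); barrier = 4.4 kcal/mol.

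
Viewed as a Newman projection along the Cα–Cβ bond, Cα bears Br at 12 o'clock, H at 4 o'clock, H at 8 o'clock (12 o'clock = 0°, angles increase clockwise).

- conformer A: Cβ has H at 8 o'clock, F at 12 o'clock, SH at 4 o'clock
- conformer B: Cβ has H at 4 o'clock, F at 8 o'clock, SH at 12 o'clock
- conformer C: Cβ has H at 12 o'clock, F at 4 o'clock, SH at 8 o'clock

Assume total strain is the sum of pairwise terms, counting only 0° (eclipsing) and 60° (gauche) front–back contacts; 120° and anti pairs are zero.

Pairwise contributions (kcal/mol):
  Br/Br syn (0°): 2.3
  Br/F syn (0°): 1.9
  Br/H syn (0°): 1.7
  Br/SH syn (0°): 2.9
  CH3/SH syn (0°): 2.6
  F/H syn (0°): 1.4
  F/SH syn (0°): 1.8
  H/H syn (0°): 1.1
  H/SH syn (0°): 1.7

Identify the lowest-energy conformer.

A

A (eclipsed): Br–F eclipsed, H–SH eclipsed, H–H eclipsed; 1.9 + 1.7 + 1.1 = 4.7 kcal/mol.
B (eclipsed): Br–SH eclipsed, H–H eclipsed, H–F eclipsed; 2.9 + 1.1 + 1.4 = 5.4 kcal/mol.
C (eclipsed): Br–H eclipsed, H–F eclipsed, H–SH eclipsed; 1.7 + 1.4 + 1.7 = 4.8 kcal/mol.
A has the lowest total (4.7 kcal/mol).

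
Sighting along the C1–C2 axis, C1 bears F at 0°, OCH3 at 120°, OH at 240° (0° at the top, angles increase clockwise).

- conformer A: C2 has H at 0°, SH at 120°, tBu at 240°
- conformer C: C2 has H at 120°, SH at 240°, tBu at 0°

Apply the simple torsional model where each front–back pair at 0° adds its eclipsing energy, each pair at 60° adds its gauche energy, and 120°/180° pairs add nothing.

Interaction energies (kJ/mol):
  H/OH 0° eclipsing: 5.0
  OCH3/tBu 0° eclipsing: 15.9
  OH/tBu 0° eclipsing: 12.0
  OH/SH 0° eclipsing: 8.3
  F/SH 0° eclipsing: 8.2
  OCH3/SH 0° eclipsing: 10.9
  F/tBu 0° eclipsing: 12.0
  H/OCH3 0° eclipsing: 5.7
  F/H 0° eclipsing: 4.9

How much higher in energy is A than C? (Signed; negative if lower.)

+1.8 kJ/mol

A (eclipsed): F–H eclipsed, OCH3–SH eclipsed, OH–tBu eclipsed; 4.9 + 10.9 + 12.0 = 27.8 kJ/mol.
C (eclipsed): F–tBu eclipsed, OCH3–H eclipsed, OH–SH eclipsed; 12.0 + 5.7 + 8.3 = 26.0 kJ/mol.
E(A) − E(C) = 27.8 − 26.0 = +1.8 kJ/mol.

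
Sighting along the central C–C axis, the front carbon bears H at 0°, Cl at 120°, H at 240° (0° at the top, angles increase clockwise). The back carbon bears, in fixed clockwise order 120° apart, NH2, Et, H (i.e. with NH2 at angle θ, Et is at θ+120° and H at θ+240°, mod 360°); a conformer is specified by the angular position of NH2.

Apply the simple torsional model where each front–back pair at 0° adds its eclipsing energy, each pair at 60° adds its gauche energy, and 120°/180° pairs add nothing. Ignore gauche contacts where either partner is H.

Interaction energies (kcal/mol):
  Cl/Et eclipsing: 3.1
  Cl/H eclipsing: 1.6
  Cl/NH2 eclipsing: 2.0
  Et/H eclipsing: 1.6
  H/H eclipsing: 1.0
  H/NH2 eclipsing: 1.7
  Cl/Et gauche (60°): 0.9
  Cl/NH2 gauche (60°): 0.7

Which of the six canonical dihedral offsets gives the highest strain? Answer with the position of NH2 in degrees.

0°

NH2 at 0° (eclipsed): H–NH2 eclipsed, Cl–Et eclipsed, H–H eclipsed; 1.7 + 3.1 + 1.0 = 5.8 kcal/mol.
NH2 at 60° (staggered): Cl–NH2 gauche, Cl–Et gauche; 0.7 + 0.9 = 1.6 kcal/mol.
NH2 at 120° (eclipsed): H–H eclipsed, Cl–NH2 eclipsed, H–Et eclipsed; 1.0 + 2.0 + 1.6 = 4.6 kcal/mol.
NH2 at 180° (staggered): Cl–NH2 gauche; 0.7 = 0.7 kcal/mol.
NH2 at 240° (eclipsed): H–Et eclipsed, Cl–H eclipsed, H–NH2 eclipsed; 1.6 + 1.6 + 1.7 = 4.9 kcal/mol.
NH2 at 300° (staggered): Cl–Et gauche; 0.9 = 0.9 kcal/mol.
The maximum (5.8 kcal/mol) occurs with NH2 at 0°.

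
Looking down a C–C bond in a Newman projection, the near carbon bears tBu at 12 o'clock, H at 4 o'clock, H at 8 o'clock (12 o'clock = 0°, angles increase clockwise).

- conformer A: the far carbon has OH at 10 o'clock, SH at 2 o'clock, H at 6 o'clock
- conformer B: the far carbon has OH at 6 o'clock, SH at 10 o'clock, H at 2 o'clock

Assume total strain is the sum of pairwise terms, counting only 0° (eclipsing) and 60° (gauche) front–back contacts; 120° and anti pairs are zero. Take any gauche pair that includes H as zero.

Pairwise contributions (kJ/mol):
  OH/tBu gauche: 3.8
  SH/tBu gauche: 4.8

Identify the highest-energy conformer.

A

A (staggered): tBu(0°)/OH(300°) gauche 3.8; tBu(0°)/SH(60°) gauche 4.8 → 8.6 kJ/mol.
B (staggered): tBu(0°)/SH(300°) gauche 4.8 → 4.8 kJ/mol.
A has the highest total (8.6 kJ/mol).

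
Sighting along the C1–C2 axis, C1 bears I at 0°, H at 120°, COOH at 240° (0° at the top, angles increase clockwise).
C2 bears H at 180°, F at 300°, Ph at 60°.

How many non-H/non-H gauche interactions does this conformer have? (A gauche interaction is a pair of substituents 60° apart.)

Non-H gauche pairs: I(0°)/F(300°); I(0°)/Ph(60°); COOH(240°)/F(300°) — 3 interactions.

3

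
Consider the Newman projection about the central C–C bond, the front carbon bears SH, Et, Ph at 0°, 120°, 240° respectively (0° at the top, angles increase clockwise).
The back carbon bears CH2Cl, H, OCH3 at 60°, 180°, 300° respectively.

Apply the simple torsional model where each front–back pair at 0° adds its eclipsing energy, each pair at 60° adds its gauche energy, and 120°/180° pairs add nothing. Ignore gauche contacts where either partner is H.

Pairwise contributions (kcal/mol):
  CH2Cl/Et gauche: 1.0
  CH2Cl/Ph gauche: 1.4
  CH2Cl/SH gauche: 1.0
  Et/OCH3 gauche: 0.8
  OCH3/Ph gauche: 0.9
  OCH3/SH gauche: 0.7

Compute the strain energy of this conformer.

3.6 kcal/mol

This conformer is staggered. SH at 0° is gauche with CH2Cl at 60° (1.0); SH at 0° is gauche with OCH3 at 300° (0.7); Et at 120° is gauche with CH2Cl at 60° (1.0); Ph at 240° is gauche with OCH3 at 300° (0.9). Total 3.6 kcal/mol.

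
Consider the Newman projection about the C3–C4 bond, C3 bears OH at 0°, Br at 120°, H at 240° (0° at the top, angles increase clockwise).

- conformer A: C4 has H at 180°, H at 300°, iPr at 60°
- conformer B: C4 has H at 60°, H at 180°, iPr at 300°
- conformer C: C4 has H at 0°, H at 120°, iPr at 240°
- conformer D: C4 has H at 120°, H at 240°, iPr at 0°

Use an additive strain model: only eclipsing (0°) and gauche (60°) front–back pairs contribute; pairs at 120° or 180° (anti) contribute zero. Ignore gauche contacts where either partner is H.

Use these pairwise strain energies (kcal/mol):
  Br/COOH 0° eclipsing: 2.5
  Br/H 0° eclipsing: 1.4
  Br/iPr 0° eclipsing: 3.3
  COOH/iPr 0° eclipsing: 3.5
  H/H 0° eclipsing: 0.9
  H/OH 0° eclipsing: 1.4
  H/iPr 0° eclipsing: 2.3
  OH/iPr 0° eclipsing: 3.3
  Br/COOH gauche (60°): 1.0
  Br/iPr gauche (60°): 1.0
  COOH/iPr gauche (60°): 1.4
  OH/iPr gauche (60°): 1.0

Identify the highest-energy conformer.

D

A (staggered): OH–iPr gauche, Br–iPr gauche; 1.0 + 1.0 = 2.0 kcal/mol.
B (staggered): OH–iPr gauche; 1.0 = 1.0 kcal/mol.
C (eclipsed): OH–H eclipsed, Br–H eclipsed, H–iPr eclipsed; 1.4 + 1.4 + 2.3 = 5.1 kcal/mol.
D (eclipsed): OH–iPr eclipsed, Br–H eclipsed, H–H eclipsed; 3.3 + 1.4 + 0.9 = 5.6 kcal/mol.
D has the highest total (5.6 kcal/mol).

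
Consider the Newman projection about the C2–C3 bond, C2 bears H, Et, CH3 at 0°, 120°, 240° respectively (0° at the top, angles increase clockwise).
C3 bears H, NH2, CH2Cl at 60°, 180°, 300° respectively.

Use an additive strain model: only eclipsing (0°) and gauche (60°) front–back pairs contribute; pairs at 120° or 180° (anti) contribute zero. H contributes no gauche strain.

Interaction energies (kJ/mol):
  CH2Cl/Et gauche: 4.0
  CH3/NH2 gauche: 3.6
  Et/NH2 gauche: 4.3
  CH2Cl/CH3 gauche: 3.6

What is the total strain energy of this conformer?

11.5 kJ/mol

This conformer (staggered): Et(120°)/NH2(180°) gauche 4.3; CH3(240°)/NH2(180°) gauche 3.6; CH3(240°)/CH2Cl(300°) gauche 3.6 → 11.5 kJ/mol.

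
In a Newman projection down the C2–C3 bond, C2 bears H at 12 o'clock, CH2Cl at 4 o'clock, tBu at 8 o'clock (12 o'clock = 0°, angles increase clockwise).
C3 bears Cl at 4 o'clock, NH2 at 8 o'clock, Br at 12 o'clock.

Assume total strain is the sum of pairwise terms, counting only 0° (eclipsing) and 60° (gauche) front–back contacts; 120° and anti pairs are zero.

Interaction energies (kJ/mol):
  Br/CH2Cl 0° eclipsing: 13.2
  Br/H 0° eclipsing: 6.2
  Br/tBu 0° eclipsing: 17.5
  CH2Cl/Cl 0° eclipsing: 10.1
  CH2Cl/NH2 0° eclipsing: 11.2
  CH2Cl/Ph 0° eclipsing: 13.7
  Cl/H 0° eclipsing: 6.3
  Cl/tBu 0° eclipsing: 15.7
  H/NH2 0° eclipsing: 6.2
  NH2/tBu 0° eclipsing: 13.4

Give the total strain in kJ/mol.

This conformer (eclipsed): H–Br eclipsed, CH2Cl–Cl eclipsed, tBu–NH2 eclipsed; 6.2 + 10.1 + 13.4 = 29.7 kJ/mol.

29.7 kJ/mol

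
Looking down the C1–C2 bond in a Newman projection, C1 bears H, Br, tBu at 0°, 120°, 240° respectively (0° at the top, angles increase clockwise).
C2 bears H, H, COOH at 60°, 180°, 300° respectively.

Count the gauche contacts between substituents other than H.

1

Non-H gauche pairs: tBu(240°)/COOH(300°) — 1 interaction.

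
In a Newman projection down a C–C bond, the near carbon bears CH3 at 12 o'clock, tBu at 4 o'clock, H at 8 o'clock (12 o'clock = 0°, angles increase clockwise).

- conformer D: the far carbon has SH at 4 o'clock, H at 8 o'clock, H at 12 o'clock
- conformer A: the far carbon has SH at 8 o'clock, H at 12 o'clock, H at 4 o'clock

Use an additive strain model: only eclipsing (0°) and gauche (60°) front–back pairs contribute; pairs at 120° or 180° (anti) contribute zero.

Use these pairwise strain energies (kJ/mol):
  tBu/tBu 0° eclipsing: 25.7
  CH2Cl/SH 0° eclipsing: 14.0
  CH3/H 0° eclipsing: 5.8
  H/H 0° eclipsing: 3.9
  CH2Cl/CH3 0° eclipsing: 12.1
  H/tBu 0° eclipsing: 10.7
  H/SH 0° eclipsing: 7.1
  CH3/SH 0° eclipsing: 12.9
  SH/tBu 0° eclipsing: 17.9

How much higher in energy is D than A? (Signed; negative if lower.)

D is eclipsed. CH3 at 0° is eclipsed with H at 0° (5.8); tBu at 120° is eclipsed with SH at 120° (17.9); H at 240° is eclipsed with H at 240° (3.9). Total 27.6 kJ/mol.
A is eclipsed. CH3 at 0° is eclipsed with H at 0° (5.8); tBu at 120° is eclipsed with H at 120° (10.7); H at 240° is eclipsed with SH at 240° (7.1). Total 23.6 kJ/mol.
E(D) − E(A) = 27.6 − 23.6 = +4.0 kJ/mol.

+4.0 kJ/mol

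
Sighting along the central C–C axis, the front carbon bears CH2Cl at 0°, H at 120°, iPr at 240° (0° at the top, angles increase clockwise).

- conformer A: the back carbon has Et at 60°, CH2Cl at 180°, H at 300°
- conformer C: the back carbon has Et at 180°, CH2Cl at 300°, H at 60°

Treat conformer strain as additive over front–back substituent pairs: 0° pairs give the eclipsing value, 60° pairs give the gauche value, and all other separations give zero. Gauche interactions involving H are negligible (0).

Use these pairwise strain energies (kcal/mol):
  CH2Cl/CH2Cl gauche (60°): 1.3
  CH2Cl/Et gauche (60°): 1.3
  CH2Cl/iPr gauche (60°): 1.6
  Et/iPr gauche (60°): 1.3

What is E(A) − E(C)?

A (staggered): CH2Cl(0°)/Et(60°) gauche 1.3; iPr(240°)/CH2Cl(180°) gauche 1.6 → 2.9 kcal/mol.
C (staggered): CH2Cl(0°)/CH2Cl(300°) gauche 1.3; iPr(240°)/Et(180°) gauche 1.3; iPr(240°)/CH2Cl(300°) gauche 1.6 → 4.2 kcal/mol.
E(A) − E(C) = 2.9 − 4.2 = -1.3 kcal/mol.

-1.3 kcal/mol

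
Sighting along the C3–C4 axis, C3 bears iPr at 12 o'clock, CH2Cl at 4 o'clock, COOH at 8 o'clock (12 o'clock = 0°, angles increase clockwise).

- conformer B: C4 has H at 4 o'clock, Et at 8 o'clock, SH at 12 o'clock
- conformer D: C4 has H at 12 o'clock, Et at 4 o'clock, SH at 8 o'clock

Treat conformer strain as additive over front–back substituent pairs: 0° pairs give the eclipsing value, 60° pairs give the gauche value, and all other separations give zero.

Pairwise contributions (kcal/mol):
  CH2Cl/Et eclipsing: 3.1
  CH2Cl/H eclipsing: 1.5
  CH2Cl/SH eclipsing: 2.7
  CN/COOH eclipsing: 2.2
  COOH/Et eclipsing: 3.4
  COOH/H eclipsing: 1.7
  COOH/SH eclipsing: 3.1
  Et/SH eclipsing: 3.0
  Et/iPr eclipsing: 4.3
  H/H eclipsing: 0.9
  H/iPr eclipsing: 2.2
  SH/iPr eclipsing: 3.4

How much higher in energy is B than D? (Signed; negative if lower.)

-0.1 kcal/mol

B (eclipsed): iPr(0°)/SH(0°) eclipsed 3.4; CH2Cl(120°)/H(120°) eclipsed 1.5; COOH(240°)/Et(240°) eclipsed 3.4 → 8.3 kcal/mol.
D (eclipsed): iPr(0°)/H(0°) eclipsed 2.2; CH2Cl(120°)/Et(120°) eclipsed 3.1; COOH(240°)/SH(240°) eclipsed 3.1 → 8.4 kcal/mol.
E(B) − E(D) = 8.3 − 8.4 = -0.1 kcal/mol.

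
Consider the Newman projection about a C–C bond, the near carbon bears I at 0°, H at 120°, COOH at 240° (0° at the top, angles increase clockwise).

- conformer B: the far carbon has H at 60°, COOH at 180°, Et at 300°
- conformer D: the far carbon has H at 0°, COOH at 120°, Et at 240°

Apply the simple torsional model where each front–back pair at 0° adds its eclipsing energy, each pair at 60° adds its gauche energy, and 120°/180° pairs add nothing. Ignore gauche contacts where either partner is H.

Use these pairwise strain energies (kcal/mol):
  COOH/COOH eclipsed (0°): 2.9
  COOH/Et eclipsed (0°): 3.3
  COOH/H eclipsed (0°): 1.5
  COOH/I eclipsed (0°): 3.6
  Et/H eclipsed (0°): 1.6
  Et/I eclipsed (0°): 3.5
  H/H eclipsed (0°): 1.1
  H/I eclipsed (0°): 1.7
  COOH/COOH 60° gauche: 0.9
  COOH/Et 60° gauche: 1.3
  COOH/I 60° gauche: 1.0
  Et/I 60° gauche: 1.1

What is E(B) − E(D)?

-3.2 kcal/mol

B (staggered): I–Et gauche, COOH–COOH gauche, COOH–Et gauche; 1.1 + 0.9 + 1.3 = 3.3 kcal/mol.
D (eclipsed): I–H eclipsed, H–COOH eclipsed, COOH–Et eclipsed; 1.7 + 1.5 + 3.3 = 6.5 kcal/mol.
E(B) − E(D) = 3.3 − 6.5 = -3.2 kcal/mol.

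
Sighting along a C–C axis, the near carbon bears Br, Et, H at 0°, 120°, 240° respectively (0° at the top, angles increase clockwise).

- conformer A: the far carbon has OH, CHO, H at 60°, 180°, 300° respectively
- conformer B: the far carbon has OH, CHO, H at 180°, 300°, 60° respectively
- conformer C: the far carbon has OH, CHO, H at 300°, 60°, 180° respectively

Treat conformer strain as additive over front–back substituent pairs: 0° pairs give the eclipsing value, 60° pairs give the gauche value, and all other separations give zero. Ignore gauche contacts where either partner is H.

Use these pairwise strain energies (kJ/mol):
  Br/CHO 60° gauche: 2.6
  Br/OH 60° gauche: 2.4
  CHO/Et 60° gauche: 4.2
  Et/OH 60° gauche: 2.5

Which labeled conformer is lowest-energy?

A (staggered): Br–OH gauche, Et–OH gauche, Et–CHO gauche; 2.4 + 2.5 + 4.2 = 9.1 kJ/mol.
B (staggered): Br–CHO gauche, Et–OH gauche; 2.6 + 2.5 = 5.1 kJ/mol.
C (staggered): Br–OH gauche, Br–CHO gauche, Et–CHO gauche; 2.4 + 2.6 + 4.2 = 9.2 kJ/mol.
B has the lowest total (5.1 kJ/mol).

B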